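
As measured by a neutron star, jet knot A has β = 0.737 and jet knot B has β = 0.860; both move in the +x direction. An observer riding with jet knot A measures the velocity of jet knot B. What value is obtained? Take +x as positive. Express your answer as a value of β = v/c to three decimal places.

β_A = 0.737, β_B = 0.860.
Transform to A's frame with the inverse velocity-addition law: u' = (u − v)/(1 − uv/c²), taking u = β_B and v = β_A.
u' = (0.860 − 0.737) / (1 − (0.737)(0.860)) = 0.1230/0.3662 = 0.3359.

β = +0.336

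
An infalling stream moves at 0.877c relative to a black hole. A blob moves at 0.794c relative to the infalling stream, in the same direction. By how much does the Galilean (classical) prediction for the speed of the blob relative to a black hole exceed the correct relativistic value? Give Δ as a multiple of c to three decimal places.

Galilean: u_cl = 0.794 + 0.877 = 1.6710.
Relativistic: u_rel = (0.794 + 0.877) / (1 + 0.794·0.877) = 1.6710/1.6963 = 0.9851.
Δ = 1.6710 − 0.9851 = 0.6859.
(The classical prediction exceeds c; the relativistic result does not.)

Δ = 0.686c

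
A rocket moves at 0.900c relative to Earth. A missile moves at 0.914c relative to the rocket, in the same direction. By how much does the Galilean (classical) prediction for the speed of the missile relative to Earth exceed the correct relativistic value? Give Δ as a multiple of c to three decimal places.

Δ = 0.819c

Galilean: u_cl = 0.914 + 0.900 = 1.8140.
Relativistic: u_rel = (0.914 + 0.900) / (1 + 0.914·0.900) = 1.8140/1.8226 = 0.9953.
Δ = 1.8140 − 0.9953 = 0.8187.
(The classical prediction exceeds c; the relativistic result does not.)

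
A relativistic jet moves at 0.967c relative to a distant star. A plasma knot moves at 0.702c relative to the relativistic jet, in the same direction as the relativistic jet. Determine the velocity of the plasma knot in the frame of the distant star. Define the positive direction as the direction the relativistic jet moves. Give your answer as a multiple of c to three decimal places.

0.994c

With v = 0.967 and u' = 0.702 (in units of c),
u = (u' + v)/(1 + u'v/c²):
u = (0.702 + 0.967) / (1 + 0.702·0.967) = 1.6690/1.6788 = 0.9941
(Galilean addition would give +1.669c, exceeding c.)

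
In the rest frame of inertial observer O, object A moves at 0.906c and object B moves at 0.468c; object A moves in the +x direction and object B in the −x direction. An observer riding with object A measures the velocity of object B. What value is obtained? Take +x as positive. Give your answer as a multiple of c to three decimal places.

β_A = 0.906, β_B = -0.468.
Transform to A's frame with the inverse velocity-addition law: u' = (u − v)/(1 − uv/c²), taking u = β_B and v = β_A.
u' = (-0.468 − 0.906) / (1 − (0.906)(-0.468)) = -1.3740/1.4240 = -0.9649.

-0.965c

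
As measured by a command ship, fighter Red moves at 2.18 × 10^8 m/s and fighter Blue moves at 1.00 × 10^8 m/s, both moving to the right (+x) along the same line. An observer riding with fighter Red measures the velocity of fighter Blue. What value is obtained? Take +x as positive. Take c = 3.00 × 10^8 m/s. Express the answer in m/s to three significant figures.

-1.56 × 10^8 m/s

β_A = 0.727, β_B = 0.333 (dividing each by c = 3.00 × 10^8 m/s).
Transform to A's frame with the inverse velocity-addition law: u' = (u − v)/(1 − uv/c²), taking u = β_B and v = β_A.
u' = (0.333 − 0.727) / (1 − (0.727)(0.333)) = -0.3933/0.7578 = -0.5191.
u' = -0.5191 × 3.00 × 10^8 m/s.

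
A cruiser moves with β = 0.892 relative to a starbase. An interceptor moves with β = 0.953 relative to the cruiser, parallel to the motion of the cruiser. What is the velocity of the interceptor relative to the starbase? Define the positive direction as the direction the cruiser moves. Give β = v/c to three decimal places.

β = 0.997

With v = 0.892 and u' = 0.953 (in units of c),
u = (u' + v)/(1 + u'v/c²):
u = (0.953 + 0.892) / (1 + 0.953·0.892) = 1.8450/1.8501 = 0.9973
(Galilean addition would give +1.845c, exceeding c.)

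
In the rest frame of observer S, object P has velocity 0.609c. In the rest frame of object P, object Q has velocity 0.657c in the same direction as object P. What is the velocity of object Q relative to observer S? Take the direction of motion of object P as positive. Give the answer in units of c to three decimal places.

With v = 0.609 and u' = 0.657 (in units of c),
u = (u' + v)/(1 + u'v/c²):
u = (0.657 + 0.609) / (1 + 0.657·0.609) = 1.2660/1.4001 = 0.9042

0.904c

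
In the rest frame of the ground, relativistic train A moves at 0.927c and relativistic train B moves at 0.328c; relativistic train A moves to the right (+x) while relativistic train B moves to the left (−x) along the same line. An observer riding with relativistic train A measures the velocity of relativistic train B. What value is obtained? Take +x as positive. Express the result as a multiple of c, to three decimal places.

β_A = 0.927, β_B = -0.328.
Transform to A's frame with the inverse velocity-addition law: u' = (u − v)/(1 − uv/c²), taking u = β_B and v = β_A.
u' = (-0.328 − 0.927) / (1 − (0.927)(-0.328)) = -1.2550/1.3041 = -0.9624.

-0.962c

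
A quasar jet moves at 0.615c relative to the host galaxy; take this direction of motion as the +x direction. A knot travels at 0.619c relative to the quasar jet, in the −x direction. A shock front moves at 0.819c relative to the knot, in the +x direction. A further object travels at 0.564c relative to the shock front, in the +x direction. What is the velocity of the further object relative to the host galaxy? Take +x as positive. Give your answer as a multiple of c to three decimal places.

Apply u = (u' + v)/(1 + u'v/c²) successively, working outward toward the host galaxy.
Start: velocity of the quasar jet relative to the host galaxy = 0.6150c.
Compose with the knot (u' = -0.619 in the quasar jet frame): u_1 = (-0.619 + 0.615) / (1 + (-0.619)·0.615) = -0.0040/0.6193 = -0.0065.
Compose with the shock front (u' = 0.819 in the knot frame): u_2 = (0.819 + (-0.006)) / (1 + 0.819·(-0.006)) = 0.8125/0.9947 = 0.8169.
Compose with the further object (u' = 0.564 in the shock front frame): u_3 = (0.564 + 0.817) / (1 + 0.564·0.817) = 1.3809/1.4607 = 0.9453.

+0.945c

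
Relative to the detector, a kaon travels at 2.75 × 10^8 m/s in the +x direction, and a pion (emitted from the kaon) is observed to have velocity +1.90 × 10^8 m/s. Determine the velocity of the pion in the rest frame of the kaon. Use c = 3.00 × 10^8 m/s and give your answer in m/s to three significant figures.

v = 0.917c, u = 0.633c.
Invert the composition law: u' = (u − v)/(1 − uv/c²).
u' = (0.633 − 0.917) / (1 − (0.633)(0.917)) = -0.2833/0.4194 = -0.6755.
u' = -0.6755 × 3.00 × 10^8 m/s.

-2.03 × 10^8 m/s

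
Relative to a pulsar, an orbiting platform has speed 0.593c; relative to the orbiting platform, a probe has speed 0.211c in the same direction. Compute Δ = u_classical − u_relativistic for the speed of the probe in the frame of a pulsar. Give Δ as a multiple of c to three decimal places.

Galilean: u_cl = 0.211 + 0.593 = 0.8040.
Relativistic: u_rel = (0.211 + 0.593) / (1 + 0.211·0.593) = 0.8040/1.1251 = 0.7146.
Δ = 0.8040 − 0.7146 = 0.0894.

Δ = 0.089c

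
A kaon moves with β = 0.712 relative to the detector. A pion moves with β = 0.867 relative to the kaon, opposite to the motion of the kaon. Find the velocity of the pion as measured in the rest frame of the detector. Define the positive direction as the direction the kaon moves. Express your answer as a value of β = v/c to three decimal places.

β = -0.405

With v = 0.712 and u' = -0.867 (in units of c),
u = (u' + v)/(1 + u'v/c²):
u = (-0.867 + 0.712) / (1 + (-0.867)·0.712) = -0.1550/0.3827 = -0.4050
(Galilean addition would give -0.155c.)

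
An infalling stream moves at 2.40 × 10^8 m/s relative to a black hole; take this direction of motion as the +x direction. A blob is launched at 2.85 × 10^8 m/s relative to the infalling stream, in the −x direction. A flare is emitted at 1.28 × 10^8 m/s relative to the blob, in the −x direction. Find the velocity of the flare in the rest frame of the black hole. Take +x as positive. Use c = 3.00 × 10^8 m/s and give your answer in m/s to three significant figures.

-2.49 × 10^8 m/s

Apply u = (u' + v)/(1 + u'v/c²) successively, working outward toward the black hole.
(Dividing each given speed by c = 3.00 × 10^8 m/s to work in units of c.)
Start: velocity of the infalling stream relative to the black hole = 0.8000c.
Compose with the blob (u' = -0.950 in the infalling stream frame): u_1 = (-0.950 + 0.800) / (1 + (-0.950)·0.800) = -0.1500/0.2400 = -0.6250.
Compose with the flare (u' = -0.427 in the blob frame): u_2 = (-0.427 + (-0.625)) / (1 + (-0.427)·(-0.625)) = -1.0517/1.2667 = -0.8303.
So u = -0.8303 × 3.00 × 10^8 m/s.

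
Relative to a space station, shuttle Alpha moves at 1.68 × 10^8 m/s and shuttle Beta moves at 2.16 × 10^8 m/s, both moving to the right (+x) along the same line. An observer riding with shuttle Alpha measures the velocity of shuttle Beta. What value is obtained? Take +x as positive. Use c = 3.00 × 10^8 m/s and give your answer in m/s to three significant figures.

β_A = 0.560, β_B = 0.720 (dividing each by c = 3.00 × 10^8 m/s).
Transform to A's frame with the inverse velocity-addition law: u' = (u − v)/(1 − uv/c²), taking u = β_B and v = β_A.
u' = (0.720 − 0.560) / (1 − (0.560)(0.720)) = 0.1600/0.5968 = 0.2681.
u' = 0.2681 × 3.00 × 10^8 m/s.

+8.04 × 10^7 m/s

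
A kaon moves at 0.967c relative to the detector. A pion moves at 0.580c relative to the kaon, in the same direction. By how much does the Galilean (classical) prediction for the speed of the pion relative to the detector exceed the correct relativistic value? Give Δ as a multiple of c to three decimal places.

Galilean: u_cl = 0.580 + 0.967 = 1.5470.
Relativistic: u_rel = (0.580 + 0.967) / (1 + 0.580·0.967) = 1.5470/1.5609 = 0.9911.
Δ = 1.5470 − 0.9911 = 0.5559.
(The classical prediction exceeds c; the relativistic result does not.)

Δ = 0.556c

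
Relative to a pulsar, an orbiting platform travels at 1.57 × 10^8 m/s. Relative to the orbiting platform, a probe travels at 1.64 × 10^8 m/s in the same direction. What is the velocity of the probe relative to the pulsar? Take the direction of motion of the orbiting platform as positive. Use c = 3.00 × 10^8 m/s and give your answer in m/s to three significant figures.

2.50 × 10^8 m/s

In units of c (dividing by 3.00 × 10^8 m/s): v = 0.523, u' = 0.547.
u = (u' + v)/(1 + u'v/c²):
u = (0.547 + 0.523) / (1 + 0.547·0.523) = 1.0700/1.2861 = 0.8320
(Galilean addition would give +1.070c, exceeding c.)
Converting back: u = 0.8320 × 3.00 × 10^8 m/s.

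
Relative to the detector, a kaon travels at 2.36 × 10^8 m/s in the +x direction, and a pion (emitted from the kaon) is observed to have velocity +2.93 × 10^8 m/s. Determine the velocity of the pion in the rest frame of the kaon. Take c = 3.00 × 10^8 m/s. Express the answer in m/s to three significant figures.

+2.46 × 10^8 m/s

v = 0.787c, u = 0.977c.
Invert the composition law: u' = (u − v)/(1 − uv/c²).
u' = (0.977 − 0.787) / (1 − (0.977)(0.787)) = 0.1900/0.2317 = 0.8201.
u' = 0.8201 × 3.00 × 10^8 m/s.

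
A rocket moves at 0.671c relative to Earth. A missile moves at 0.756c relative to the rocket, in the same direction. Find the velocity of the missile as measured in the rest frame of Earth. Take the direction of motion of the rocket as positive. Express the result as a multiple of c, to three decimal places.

With v = 0.671 and u' = 0.756 (in units of c),
u = (u' + v)/(1 + u'v/c²):
u = (0.756 + 0.671) / (1 + 0.756·0.671) = 1.4270/1.5073 = 0.9467

0.947c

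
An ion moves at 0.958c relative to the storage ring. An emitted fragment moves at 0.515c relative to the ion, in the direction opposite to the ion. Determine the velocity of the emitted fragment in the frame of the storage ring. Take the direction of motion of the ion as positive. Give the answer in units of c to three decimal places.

+0.874c

With v = 0.958 and u' = -0.515 (in units of c),
u = (u' + v)/(1 + u'v/c²):
u = (-0.515 + 0.958) / (1 + (-0.515)·0.958) = 0.4430/0.5066 = 0.8744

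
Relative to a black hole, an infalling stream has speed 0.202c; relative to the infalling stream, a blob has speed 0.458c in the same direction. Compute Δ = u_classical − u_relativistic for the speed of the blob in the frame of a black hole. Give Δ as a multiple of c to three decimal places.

Δ = 0.056c

Galilean: u_cl = 0.458 + 0.202 = 0.6600.
Relativistic: u_rel = (0.458 + 0.202) / (1 + 0.458·0.202) = 0.6600/1.0925 = 0.6041.
Δ = 0.6600 − 0.6041 = 0.0559.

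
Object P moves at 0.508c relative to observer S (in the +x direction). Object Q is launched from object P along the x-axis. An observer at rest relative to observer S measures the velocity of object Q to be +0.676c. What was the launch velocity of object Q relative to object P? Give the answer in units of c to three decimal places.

Invert the composition law: u' = (u − v)/(1 − uv/c²).
u' = (0.676 − 0.508) / (1 − (0.676)(0.508)) = 0.1680/0.6566 = 0.2559.

+0.256c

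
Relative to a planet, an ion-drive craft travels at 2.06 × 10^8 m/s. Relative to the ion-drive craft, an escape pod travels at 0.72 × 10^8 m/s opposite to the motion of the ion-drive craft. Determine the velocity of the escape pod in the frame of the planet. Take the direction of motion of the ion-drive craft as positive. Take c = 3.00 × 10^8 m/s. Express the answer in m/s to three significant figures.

+1.60 × 10^8 m/s

In units of c (dividing by 3.00 × 10^8 m/s): v = 0.687, u' = -0.240.
u = (u' + v)/(1 + u'v/c²):
u = (-0.240 + 0.687) / (1 + (-0.240)·0.687) = 0.4467/0.8352 = 0.5348
Converting back: u = 0.5348 × 3.00 × 10^8 m/s.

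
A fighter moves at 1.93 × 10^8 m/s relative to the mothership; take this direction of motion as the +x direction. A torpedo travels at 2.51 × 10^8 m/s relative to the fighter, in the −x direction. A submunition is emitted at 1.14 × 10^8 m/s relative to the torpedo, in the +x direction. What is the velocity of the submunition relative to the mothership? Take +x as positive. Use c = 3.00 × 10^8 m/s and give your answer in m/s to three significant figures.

Apply u = (u' + v)/(1 + u'v/c²) successively, working outward toward the mothership.
(Dividing each given speed by c = 3.00 × 10^8 m/s to work in units of c.)
Start: velocity of the fighter relative to the mothership = 0.6433c.
Compose with the torpedo (u' = -0.837 in the fighter frame): u_1 = (-0.837 + 0.643) / (1 + (-0.837)·0.643) = -0.1933/0.4617 = -0.4187.
Compose with the submunition (u' = 0.380 in the torpedo frame): u_2 = (0.380 + (-0.419)) / (1 + 0.380·(-0.419)) = -0.0387/0.8409 = -0.0460.
So u = -0.0460 × 3.00 × 10^8 m/s.

-1.38 × 10^7 m/s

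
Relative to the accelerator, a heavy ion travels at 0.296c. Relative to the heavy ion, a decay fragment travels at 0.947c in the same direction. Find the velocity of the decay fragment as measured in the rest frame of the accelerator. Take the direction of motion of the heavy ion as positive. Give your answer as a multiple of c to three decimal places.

0.971c

With v = 0.296 and u' = 0.947 (in units of c),
u = (u' + v)/(1 + u'v/c²):
u = (0.947 + 0.296) / (1 + 0.947·0.296) = 1.2430/1.2803 = 0.9709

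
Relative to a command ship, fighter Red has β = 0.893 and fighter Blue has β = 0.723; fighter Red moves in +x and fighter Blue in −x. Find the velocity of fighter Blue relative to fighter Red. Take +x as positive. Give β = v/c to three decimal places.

β_A = 0.893, β_B = -0.723.
Transform to A's frame with the inverse velocity-addition law: u' = (u − v)/(1 − uv/c²), taking u = β_B and v = β_A.
u' = (-0.723 − 0.893) / (1 − (0.893)(-0.723)) = -1.6160/1.6456 = -0.9820.

β = -0.982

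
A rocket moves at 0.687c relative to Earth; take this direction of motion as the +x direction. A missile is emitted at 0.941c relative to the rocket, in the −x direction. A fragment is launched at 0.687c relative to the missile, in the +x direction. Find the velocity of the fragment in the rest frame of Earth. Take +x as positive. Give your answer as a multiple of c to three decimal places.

-0.062c

Apply u = (u' + v)/(1 + u'v/c²) successively, working outward toward Earth.
Start: velocity of the rocket relative to Earth = 0.6870c.
Compose with the missile (u' = -0.941 in the rocket frame): u_1 = (-0.941 + 0.687) / (1 + (-0.941)·0.687) = -0.2540/0.3535 = -0.7185.
Compose with the fragment (u' = 0.687 in the missile frame): u_2 = (0.687 + (-0.718)) / (1 + 0.687·(-0.718)) = -0.0315/0.5064 = -0.0621.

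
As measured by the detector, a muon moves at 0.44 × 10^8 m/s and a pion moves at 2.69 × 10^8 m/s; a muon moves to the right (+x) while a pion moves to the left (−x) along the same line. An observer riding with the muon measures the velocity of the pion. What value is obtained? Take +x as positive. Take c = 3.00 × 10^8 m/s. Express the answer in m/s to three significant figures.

β_A = 0.147, β_B = -0.897 (dividing each by c = 3.00 × 10^8 m/s).
Transform to A's frame with the inverse velocity-addition law: u' = (u − v)/(1 − uv/c²), taking u = β_B and v = β_A.
u' = (-0.897 − 0.147) / (1 − (0.147)(-0.897)) = -1.0433/1.1315 = -0.9221.
u' = -0.9221 × 3.00 × 10^8 m/s.

-2.77 × 10^8 m/s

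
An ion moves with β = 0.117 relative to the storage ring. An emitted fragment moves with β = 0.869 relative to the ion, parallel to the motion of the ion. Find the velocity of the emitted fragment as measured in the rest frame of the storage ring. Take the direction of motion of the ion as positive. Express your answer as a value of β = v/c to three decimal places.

β = 0.895

With v = 0.117 and u' = 0.869 (in units of c),
u = (u' + v)/(1 + u'v/c²):
u = (0.869 + 0.117) / (1 + 0.869·0.117) = 0.9860/1.1017 = 0.8950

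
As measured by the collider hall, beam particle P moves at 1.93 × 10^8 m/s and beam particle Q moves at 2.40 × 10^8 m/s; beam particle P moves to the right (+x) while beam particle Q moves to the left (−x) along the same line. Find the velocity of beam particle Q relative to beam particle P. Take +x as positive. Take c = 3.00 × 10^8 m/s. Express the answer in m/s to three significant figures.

β_A = 0.643, β_B = -0.800 (dividing each by c = 3.00 × 10^8 m/s).
Transform to A's frame with the inverse velocity-addition law: u' = (u − v)/(1 − uv/c²), taking u = β_B and v = β_A.
u' = (-0.800 − 0.643) / (1 − (0.643)(-0.800)) = -1.4433/1.5147 = -0.9529.
u' = -0.9529 × 3.00 × 10^8 m/s.

-2.86 × 10^8 m/s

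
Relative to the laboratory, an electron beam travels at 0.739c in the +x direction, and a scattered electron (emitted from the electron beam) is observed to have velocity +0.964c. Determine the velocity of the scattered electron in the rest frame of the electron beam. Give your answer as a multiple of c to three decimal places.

Invert the composition law: u' = (u − v)/(1 − uv/c²).
u' = (0.964 − 0.739) / (1 − (0.964)(0.739)) = 0.2250/0.2876 = 0.7823.

+0.782c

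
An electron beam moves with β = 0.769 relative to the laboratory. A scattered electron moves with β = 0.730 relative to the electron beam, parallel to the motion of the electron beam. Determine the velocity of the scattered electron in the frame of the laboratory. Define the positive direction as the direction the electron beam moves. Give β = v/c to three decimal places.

β = 0.960

With v = 0.769 and u' = 0.730 (in units of c),
u = (u' + v)/(1 + u'v/c²):
u = (0.730 + 0.769) / (1 + 0.730·0.769) = 1.4990/1.5614 = 0.9601
(Galilean addition would give +1.499c, exceeding c.)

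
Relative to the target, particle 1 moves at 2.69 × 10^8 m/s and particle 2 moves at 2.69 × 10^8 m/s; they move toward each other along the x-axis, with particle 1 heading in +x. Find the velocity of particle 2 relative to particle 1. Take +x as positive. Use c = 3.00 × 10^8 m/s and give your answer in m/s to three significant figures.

β_A = 0.897, β_B = -0.897 (dividing each by c = 3.00 × 10^8 m/s).
Transform to A's frame with the inverse velocity-addition law: u' = (u − v)/(1 − uv/c²), taking u = β_B and v = β_A.
u' = (-0.897 − 0.897) / (1 − (0.897)(-0.897)) = -1.7933/1.8040 = -0.9941.
u' = -0.9941 × 3.00 × 10^8 m/s.

-2.98 × 10^8 m/s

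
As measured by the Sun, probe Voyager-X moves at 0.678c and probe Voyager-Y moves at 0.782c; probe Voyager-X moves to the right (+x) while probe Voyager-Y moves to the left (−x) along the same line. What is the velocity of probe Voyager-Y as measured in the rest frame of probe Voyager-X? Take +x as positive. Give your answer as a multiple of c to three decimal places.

β_A = 0.678, β_B = -0.782.
Transform to A's frame with the inverse velocity-addition law: u' = (u − v)/(1 − uv/c²), taking u = β_B and v = β_A.
u' = (-0.782 − 0.678) / (1 − (0.678)(-0.782)) = -1.4600/1.5302 = -0.9541.

-0.954c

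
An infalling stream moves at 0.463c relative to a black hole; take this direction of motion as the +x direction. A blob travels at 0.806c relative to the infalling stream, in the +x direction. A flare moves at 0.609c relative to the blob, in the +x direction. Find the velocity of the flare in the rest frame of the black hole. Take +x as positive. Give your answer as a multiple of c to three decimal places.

0.981c

Apply u = (u' + v)/(1 + u'v/c²) successively, working outward toward the black hole.
Start: velocity of the infalling stream relative to the black hole = 0.4630c.
Compose with the blob (u' = 0.806 in the infalling stream frame): u_1 = (0.806 + 0.463) / (1 + 0.806·0.463) = 1.2690/1.3732 = 0.9241.
Compose with the flare (u' = 0.609 in the blob frame): u_2 = (0.609 + 0.924) / (1 + 0.609·0.924) = 1.5331/1.5628 = 0.9810.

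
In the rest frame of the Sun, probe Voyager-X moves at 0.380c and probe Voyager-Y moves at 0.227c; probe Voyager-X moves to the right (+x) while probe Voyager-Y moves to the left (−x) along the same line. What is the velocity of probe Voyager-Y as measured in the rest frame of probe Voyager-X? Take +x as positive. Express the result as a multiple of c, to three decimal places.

-0.559c

β_A = 0.380, β_B = -0.227.
Transform to A's frame with the inverse velocity-addition law: u' = (u − v)/(1 − uv/c²), taking u = β_B and v = β_A.
u' = (-0.227 − 0.380) / (1 − (0.380)(-0.227)) = -0.6070/1.0863 = -0.5588.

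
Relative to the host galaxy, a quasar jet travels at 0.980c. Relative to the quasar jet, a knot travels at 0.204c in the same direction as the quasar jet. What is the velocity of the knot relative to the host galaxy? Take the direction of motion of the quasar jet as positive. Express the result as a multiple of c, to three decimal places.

0.987c

With v = 0.980 and u' = 0.204 (in units of c),
u = (u' + v)/(1 + u'v/c²):
u = (0.204 + 0.980) / (1 + 0.204·0.980) = 1.1840/1.1999 = 0.9867
(Galilean addition would give +1.184c, exceeding c.)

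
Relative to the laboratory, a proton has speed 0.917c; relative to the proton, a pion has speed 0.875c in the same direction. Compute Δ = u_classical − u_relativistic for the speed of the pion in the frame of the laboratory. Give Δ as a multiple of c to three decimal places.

Δ = 0.798c

Galilean: u_cl = 0.875 + 0.917 = 1.7920.
Relativistic: u_rel = (0.875 + 0.917) / (1 + 0.875·0.917) = 1.7920/1.8024 = 0.9942.
Δ = 1.7920 − 0.9942 = 0.7978.
(The classical prediction exceeds c; the relativistic result does not.)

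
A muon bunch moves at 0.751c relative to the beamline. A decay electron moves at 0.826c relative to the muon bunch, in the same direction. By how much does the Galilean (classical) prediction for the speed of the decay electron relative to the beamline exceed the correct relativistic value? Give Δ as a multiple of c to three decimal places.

Galilean: u_cl = 0.826 + 0.751 = 1.5770.
Relativistic: u_rel = (0.826 + 0.751) / (1 + 0.826·0.751) = 1.5770/1.6203 = 0.9733.
Δ = 1.5770 − 0.9733 = 0.6037.
(The classical prediction exceeds c; the relativistic result does not.)

Δ = 0.604c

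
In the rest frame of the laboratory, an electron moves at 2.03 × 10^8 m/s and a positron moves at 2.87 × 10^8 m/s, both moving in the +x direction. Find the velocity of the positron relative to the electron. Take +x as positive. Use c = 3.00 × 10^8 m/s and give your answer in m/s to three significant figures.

+2.38 × 10^8 m/s

β_A = 0.677, β_B = 0.957 (dividing each by c = 3.00 × 10^8 m/s).
Transform to A's frame with the inverse velocity-addition law: u' = (u − v)/(1 − uv/c²), taking u = β_B and v = β_A.
u' = (0.957 − 0.677) / (1 − (0.677)(0.957)) = 0.2800/0.3527 = 0.7940.
u' = 0.7940 × 3.00 × 10^8 m/s.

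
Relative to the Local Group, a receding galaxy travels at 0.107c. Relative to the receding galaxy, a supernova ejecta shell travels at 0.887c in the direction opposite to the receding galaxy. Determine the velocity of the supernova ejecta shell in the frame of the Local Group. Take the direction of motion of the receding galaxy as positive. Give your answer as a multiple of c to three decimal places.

With v = 0.107 and u' = -0.887 (in units of c),
u = (u' + v)/(1 + u'v/c²):
u = (-0.887 + 0.107) / (1 + (-0.887)·0.107) = -0.7800/0.9051 = -0.8618
(Galilean addition would give -0.780c.)

-0.862c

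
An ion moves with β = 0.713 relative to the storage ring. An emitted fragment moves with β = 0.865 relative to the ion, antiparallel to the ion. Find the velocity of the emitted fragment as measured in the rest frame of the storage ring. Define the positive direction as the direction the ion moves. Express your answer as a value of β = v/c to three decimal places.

With v = 0.713 and u' = -0.865 (in units of c),
u = (u' + v)/(1 + u'v/c²):
u = (-0.865 + 0.713) / (1 + (-0.865)·0.713) = -0.1520/0.3833 = -0.3966
(Galilean addition would give -0.152c.)

β = -0.397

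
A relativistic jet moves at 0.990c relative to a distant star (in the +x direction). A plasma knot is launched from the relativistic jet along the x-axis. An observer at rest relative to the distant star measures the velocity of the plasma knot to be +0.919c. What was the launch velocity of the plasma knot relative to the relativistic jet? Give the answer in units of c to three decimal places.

Invert the composition law: u' = (u − v)/(1 − uv/c²).
u' = (0.919 − 0.990) / (1 − (0.919)(0.990)) = -0.0710/0.0902 = -0.7872.

-0.787c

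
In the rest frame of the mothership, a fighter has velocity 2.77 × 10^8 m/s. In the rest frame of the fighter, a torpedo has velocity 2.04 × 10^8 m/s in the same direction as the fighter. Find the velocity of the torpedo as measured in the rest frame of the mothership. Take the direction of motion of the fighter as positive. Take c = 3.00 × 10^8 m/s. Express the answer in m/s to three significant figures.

In units of c (dividing by 3.00 × 10^8 m/s): v = 0.923, u' = 0.680.
u = (u' + v)/(1 + u'v/c²):
u = (0.680 + 0.923) / (1 + 0.680·0.923) = 1.6033/1.6279 = 0.9849
Converting back: u = 0.9849 × 3.00 × 10^8 m/s.

2.95 × 10^8 m/s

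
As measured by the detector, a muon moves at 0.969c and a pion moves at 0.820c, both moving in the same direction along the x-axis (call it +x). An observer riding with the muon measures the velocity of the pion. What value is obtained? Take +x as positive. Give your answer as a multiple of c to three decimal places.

-0.725c

β_A = 0.969, β_B = 0.820.
Transform to A's frame with the inverse velocity-addition law: u' = (u − v)/(1 − uv/c²), taking u = β_B and v = β_A.
u' = (0.820 − 0.969) / (1 − (0.969)(0.820)) = -0.1490/0.2054 = -0.7253.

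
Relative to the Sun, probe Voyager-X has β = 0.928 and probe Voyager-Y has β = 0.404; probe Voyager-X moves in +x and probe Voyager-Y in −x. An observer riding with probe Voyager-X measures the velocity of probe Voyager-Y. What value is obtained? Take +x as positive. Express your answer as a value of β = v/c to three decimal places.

β_A = 0.928, β_B = -0.404.
Transform to A's frame with the inverse velocity-addition law: u' = (u − v)/(1 − uv/c²), taking u = β_B and v = β_A.
u' = (-0.404 − 0.928) / (1 − (0.928)(-0.404)) = -1.3320/1.3749 = -0.9688.

β = -0.969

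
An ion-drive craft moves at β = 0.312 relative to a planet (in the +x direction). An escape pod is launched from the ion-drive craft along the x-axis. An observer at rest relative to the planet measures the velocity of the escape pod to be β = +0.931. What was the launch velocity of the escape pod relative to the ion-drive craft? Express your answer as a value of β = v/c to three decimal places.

Invert the composition law: u' = (u − v)/(1 − uv/c²).
u' = (0.931 − 0.312) / (1 − (0.931)(0.312)) = 0.6190/0.7095 = 0.8724.

β = +0.872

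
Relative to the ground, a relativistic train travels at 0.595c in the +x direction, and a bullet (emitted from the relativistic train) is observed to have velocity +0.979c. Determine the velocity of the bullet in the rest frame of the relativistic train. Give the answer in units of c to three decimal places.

Invert the composition law: u' = (u − v)/(1 − uv/c²).
u' = (0.979 − 0.595) / (1 − (0.979)(0.595)) = 0.3840/0.4175 = 0.9198.

+0.920c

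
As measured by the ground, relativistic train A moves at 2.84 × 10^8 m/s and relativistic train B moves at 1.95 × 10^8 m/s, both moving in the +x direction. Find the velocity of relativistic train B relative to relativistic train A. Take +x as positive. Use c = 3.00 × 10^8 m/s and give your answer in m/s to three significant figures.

-2.31 × 10^8 m/s

β_A = 0.947, β_B = 0.650 (dividing each by c = 3.00 × 10^8 m/s).
Transform to A's frame with the inverse velocity-addition law: u' = (u − v)/(1 − uv/c²), taking u = β_B and v = β_A.
u' = (0.650 − 0.947) / (1 − (0.947)(0.650)) = -0.2967/0.3847 = -0.7712.
u' = -0.7712 × 3.00 × 10^8 m/s.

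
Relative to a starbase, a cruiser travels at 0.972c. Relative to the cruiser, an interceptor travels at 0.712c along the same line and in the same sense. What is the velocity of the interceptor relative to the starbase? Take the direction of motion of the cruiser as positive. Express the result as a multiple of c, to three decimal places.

With v = 0.972 and u' = 0.712 (in units of c),
u = (u' + v)/(1 + u'v/c²):
u = (0.712 + 0.972) / (1 + 0.712·0.972) = 1.6840/1.6921 = 0.9952
(Galilean addition would give +1.684c, exceeding c.)

0.995c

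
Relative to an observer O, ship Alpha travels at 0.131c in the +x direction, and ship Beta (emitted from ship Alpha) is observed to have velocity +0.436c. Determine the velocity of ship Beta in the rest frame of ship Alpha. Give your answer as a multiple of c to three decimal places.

+0.323c

Invert the composition law: u' = (u − v)/(1 − uv/c²).
u' = (0.436 − 0.131) / (1 − (0.436)(0.131)) = 0.3050/0.9429 = 0.3235.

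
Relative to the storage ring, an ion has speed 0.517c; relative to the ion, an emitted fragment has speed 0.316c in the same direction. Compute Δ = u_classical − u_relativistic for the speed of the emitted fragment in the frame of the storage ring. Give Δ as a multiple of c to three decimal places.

Δ = 0.117c

Galilean: u_cl = 0.316 + 0.517 = 0.8330.
Relativistic: u_rel = (0.316 + 0.517) / (1 + 0.316·0.517) = 0.8330/1.1634 = 0.7160.
Δ = 0.8330 − 0.7160 = 0.1170.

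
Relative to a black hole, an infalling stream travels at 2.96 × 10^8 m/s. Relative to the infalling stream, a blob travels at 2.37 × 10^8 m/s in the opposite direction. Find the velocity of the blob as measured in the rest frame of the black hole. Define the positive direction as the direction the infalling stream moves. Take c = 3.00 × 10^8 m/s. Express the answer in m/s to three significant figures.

+2.68 × 10^8 m/s

In units of c (dividing by 3.00 × 10^8 m/s): v = 0.987, u' = -0.790.
u = (u' + v)/(1 + u'v/c²):
u = (-0.790 + 0.987) / (1 + (-0.790)·0.987) = 0.1967/0.2205 = 0.8918
Converting back: u = 0.8918 × 3.00 × 10^8 m/s.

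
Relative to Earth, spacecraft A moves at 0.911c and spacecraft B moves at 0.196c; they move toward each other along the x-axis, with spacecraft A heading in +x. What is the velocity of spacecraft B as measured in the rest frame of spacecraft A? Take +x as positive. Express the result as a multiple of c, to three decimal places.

β_A = 0.911, β_B = -0.196.
Transform to A's frame with the inverse velocity-addition law: u' = (u − v)/(1 − uv/c²), taking u = β_B and v = β_A.
u' = (-0.196 − 0.911) / (1 − (0.911)(-0.196)) = -1.1070/1.1786 = -0.9393.

-0.939c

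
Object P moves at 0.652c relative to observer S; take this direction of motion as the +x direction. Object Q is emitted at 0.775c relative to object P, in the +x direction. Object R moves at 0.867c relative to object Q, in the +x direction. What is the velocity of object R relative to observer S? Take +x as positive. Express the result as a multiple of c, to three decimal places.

Apply u = (u' + v)/(1 + u'v/c²) successively, working outward toward observer S.
Start: velocity of object P relative to observer S = 0.6520c.
Compose with object Q (u' = 0.775 in object P frame): u_1 = (0.775 + 0.652) / (1 + 0.775·0.652) = 1.4270/1.5053 = 0.9480.
Compose with object R (u' = 0.867 in object Q frame): u_2 = (0.867 + 0.948) / (1 + 0.867·0.948) = 1.8150/1.8219 = 0.9962.

0.996c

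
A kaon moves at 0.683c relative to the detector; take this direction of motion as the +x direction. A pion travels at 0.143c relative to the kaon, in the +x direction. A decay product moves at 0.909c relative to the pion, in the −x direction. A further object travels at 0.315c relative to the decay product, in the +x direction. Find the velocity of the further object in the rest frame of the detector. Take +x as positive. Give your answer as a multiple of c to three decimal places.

-0.214c

Apply u = (u' + v)/(1 + u'v/c²) successively, working outward toward the detector.
Start: velocity of the kaon relative to the detector = 0.6830c.
Compose with the pion (u' = 0.143 in the kaon frame): u_1 = (0.143 + 0.683) / (1 + 0.143·0.683) = 0.8260/1.0977 = 0.7525.
Compose with the decay product (u' = -0.909 in the pion frame): u_2 = (-0.909 + 0.753) / (1 + (-0.909)·0.753) = -0.1565/0.3160 = -0.4953.
Compose with the further object (u' = 0.315 in the decay product frame): u_3 = (0.315 + (-0.495)) / (1 + 0.315·(-0.495)) = -0.1803/0.8440 = -0.2136.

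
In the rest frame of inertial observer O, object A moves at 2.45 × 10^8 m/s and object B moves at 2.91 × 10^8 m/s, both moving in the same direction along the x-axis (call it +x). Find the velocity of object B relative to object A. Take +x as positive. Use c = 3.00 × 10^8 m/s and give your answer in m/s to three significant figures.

+2.21 × 10^8 m/s

β_A = 0.817, β_B = 0.970 (dividing each by c = 3.00 × 10^8 m/s).
Transform to A's frame with the inverse velocity-addition law: u' = (u − v)/(1 − uv/c²), taking u = β_B and v = β_A.
u' = (0.970 − 0.817) / (1 − (0.817)(0.970)) = 0.1533/0.2078 = 0.7378.
u' = 0.7378 × 3.00 × 10^8 m/s.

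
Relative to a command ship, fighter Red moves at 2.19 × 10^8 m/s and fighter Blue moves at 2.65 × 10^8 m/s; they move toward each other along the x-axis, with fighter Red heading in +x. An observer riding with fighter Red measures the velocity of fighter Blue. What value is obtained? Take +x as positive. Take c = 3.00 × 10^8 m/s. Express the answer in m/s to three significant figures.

β_A = 0.730, β_B = -0.883 (dividing each by c = 3.00 × 10^8 m/s).
Transform to A's frame with the inverse velocity-addition law: u' = (u − v)/(1 − uv/c²), taking u = β_B and v = β_A.
u' = (-0.883 − 0.730) / (1 − (0.730)(-0.883)) = -1.6133/1.6448 = -0.9808.
u' = -0.9808 × 3.00 × 10^8 m/s.

-2.94 × 10^8 m/s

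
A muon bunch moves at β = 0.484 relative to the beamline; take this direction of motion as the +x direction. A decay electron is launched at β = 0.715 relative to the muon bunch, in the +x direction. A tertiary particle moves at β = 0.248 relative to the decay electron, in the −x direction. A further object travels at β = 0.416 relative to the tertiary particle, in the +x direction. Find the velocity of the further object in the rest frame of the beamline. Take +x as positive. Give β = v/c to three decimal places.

Apply u = (u' + v)/(1 + u'v/c²) successively, working outward toward the beamline.
Start: velocity of the muon bunch relative to the beamline = 0.4840c.
Compose with the decay electron (u' = 0.715 in the muon bunch frame): u_1 = (0.715 + 0.484) / (1 + 0.715·0.484) = 1.1990/1.3461 = 0.8907.
Compose with the tertiary particle (u' = -0.248 in the decay electron frame): u_2 = (-0.248 + 0.891) / (1 + (-0.248)·0.891) = 0.6427/0.7791 = 0.8250.
Compose with the further object (u' = 0.416 in the tertiary particle frame): u_3 = (0.416 + 0.825) / (1 + 0.416·0.825) = 1.2410/1.3432 = 0.9239.

β = +0.924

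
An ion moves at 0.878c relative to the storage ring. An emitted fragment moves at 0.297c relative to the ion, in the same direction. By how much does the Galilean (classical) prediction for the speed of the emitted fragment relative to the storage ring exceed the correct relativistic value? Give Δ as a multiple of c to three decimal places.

Δ = 0.243c

Galilean: u_cl = 0.297 + 0.878 = 1.1750.
Relativistic: u_rel = (0.297 + 0.878) / (1 + 0.297·0.878) = 1.1750/1.2608 = 0.9320.
Δ = 1.1750 − 0.9320 = 0.2430.
(The classical prediction exceeds c; the relativistic result does not.)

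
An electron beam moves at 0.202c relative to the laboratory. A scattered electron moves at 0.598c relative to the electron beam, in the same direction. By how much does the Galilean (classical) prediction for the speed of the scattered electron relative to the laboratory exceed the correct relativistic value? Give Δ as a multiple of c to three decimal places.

Δ = 0.086c

Galilean: u_cl = 0.598 + 0.202 = 0.8000.
Relativistic: u_rel = (0.598 + 0.202) / (1 + 0.598·0.202) = 0.8000/1.1208 = 0.7138.
Δ = 0.8000 − 0.7138 = 0.0862.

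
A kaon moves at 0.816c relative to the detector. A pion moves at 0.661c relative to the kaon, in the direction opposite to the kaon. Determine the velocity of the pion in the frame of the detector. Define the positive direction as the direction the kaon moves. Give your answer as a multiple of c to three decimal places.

With v = 0.816 and u' = -0.661 (in units of c),
u = (u' + v)/(1 + u'v/c²):
u = (-0.661 + 0.816) / (1 + (-0.661)·0.816) = 0.1550/0.4606 = 0.3365
(Galilean addition would give +0.155c.)

+0.337c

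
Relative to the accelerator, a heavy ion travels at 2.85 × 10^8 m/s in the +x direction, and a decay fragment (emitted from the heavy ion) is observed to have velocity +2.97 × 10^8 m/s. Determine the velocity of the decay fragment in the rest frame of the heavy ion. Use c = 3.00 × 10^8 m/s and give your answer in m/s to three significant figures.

+2.02 × 10^8 m/s

v = 0.950c, u = 0.990c.
Invert the composition law: u' = (u − v)/(1 − uv/c²).
u' = (0.990 − 0.950) / (1 − (0.990)(0.950)) = 0.0400/0.0595 = 0.6723.
u' = 0.6723 × 3.00 × 10^8 m/s.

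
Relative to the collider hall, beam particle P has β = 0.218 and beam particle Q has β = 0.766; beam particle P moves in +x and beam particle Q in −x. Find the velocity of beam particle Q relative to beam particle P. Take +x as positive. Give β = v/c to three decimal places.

β_A = 0.218, β_B = -0.766.
Transform to A's frame with the inverse velocity-addition law: u' = (u − v)/(1 − uv/c²), taking u = β_B and v = β_A.
u' = (-0.766 − 0.218) / (1 − (0.218)(-0.766)) = -0.9840/1.1670 = -0.8432.

β = -0.843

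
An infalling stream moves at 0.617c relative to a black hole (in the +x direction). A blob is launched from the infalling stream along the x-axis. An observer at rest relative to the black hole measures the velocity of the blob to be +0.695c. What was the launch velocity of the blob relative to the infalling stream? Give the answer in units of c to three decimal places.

+0.137c

Invert the composition law: u' = (u − v)/(1 − uv/c²).
u' = (0.695 − 0.617) / (1 − (0.695)(0.617)) = 0.0780/0.5712 = 0.1366.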